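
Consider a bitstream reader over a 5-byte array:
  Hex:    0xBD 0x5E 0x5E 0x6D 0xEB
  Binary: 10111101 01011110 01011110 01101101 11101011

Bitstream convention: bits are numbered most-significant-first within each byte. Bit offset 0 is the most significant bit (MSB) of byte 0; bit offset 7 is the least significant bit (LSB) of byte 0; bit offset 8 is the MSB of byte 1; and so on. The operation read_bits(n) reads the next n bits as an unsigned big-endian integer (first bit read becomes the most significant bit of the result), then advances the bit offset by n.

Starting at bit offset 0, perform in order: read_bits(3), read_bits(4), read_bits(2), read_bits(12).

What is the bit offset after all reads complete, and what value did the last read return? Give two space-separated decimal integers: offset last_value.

Read 1: bits[0:3] width=3 -> value=5 (bin 101); offset now 3 = byte 0 bit 3; 37 bits remain
Read 2: bits[3:7] width=4 -> value=14 (bin 1110); offset now 7 = byte 0 bit 7; 33 bits remain
Read 3: bits[7:9] width=2 -> value=2 (bin 10); offset now 9 = byte 1 bit 1; 31 bits remain
Read 4: bits[9:21] width=12 -> value=3019 (bin 101111001011); offset now 21 = byte 2 bit 5; 19 bits remain

Answer: 21 3019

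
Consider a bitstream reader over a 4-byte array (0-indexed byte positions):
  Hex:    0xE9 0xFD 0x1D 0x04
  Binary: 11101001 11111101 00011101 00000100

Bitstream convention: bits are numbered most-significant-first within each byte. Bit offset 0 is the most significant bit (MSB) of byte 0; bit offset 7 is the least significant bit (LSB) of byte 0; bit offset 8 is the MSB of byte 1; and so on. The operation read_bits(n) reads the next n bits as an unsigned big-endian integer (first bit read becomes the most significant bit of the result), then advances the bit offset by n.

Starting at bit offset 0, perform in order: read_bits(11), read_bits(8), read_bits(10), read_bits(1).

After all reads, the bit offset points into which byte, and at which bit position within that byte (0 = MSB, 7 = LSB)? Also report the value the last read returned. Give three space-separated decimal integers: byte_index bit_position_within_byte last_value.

Read 1: bits[0:11] width=11 -> value=1871 (bin 11101001111); offset now 11 = byte 1 bit 3; 21 bits remain
Read 2: bits[11:19] width=8 -> value=232 (bin 11101000); offset now 19 = byte 2 bit 3; 13 bits remain
Read 3: bits[19:29] width=10 -> value=928 (bin 1110100000); offset now 29 = byte 3 bit 5; 3 bits remain
Read 4: bits[29:30] width=1 -> value=1 (bin 1); offset now 30 = byte 3 bit 6; 2 bits remain

Answer: 3 6 1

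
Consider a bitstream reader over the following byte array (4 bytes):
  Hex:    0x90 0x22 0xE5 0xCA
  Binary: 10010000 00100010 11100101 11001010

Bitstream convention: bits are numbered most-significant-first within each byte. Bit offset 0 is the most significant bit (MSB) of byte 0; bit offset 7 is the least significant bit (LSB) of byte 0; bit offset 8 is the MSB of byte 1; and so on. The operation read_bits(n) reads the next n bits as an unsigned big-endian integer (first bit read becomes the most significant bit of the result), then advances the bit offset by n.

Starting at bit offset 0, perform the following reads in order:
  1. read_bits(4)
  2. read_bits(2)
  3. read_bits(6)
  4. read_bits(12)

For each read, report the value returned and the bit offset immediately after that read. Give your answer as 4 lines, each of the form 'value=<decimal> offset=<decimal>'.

Read 1: bits[0:4] width=4 -> value=9 (bin 1001); offset now 4 = byte 0 bit 4; 28 bits remain
Read 2: bits[4:6] width=2 -> value=0 (bin 00); offset now 6 = byte 0 bit 6; 26 bits remain
Read 3: bits[6:12] width=6 -> value=2 (bin 000010); offset now 12 = byte 1 bit 4; 20 bits remain
Read 4: bits[12:24] width=12 -> value=741 (bin 001011100101); offset now 24 = byte 3 bit 0; 8 bits remain

Answer: value=9 offset=4
value=0 offset=6
value=2 offset=12
value=741 offset=24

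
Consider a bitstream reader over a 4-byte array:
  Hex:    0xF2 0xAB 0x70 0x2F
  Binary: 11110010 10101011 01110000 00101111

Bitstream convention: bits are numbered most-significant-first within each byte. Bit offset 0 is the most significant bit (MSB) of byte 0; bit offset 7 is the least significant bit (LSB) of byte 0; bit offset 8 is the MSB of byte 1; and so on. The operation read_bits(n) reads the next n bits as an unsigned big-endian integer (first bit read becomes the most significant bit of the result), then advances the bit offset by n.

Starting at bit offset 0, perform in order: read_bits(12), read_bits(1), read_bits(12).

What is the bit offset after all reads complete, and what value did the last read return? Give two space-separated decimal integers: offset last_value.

Answer: 25 1760

Derivation:
Read 1: bits[0:12] width=12 -> value=3882 (bin 111100101010); offset now 12 = byte 1 bit 4; 20 bits remain
Read 2: bits[12:13] width=1 -> value=1 (bin 1); offset now 13 = byte 1 bit 5; 19 bits remain
Read 3: bits[13:25] width=12 -> value=1760 (bin 011011100000); offset now 25 = byte 3 bit 1; 7 bits remain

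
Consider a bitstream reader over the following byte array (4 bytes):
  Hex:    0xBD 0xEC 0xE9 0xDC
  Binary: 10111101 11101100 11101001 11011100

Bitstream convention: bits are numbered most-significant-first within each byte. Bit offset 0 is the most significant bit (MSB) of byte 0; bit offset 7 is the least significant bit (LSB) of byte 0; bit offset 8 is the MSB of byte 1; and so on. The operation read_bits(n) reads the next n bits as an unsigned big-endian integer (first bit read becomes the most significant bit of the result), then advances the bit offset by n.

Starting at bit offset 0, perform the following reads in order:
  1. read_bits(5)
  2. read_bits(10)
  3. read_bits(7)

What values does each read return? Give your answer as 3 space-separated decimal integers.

Read 1: bits[0:5] width=5 -> value=23 (bin 10111); offset now 5 = byte 0 bit 5; 27 bits remain
Read 2: bits[5:15] width=10 -> value=758 (bin 1011110110); offset now 15 = byte 1 bit 7; 17 bits remain
Read 3: bits[15:22] width=7 -> value=58 (bin 0111010); offset now 22 = byte 2 bit 6; 10 bits remain

Answer: 23 758 58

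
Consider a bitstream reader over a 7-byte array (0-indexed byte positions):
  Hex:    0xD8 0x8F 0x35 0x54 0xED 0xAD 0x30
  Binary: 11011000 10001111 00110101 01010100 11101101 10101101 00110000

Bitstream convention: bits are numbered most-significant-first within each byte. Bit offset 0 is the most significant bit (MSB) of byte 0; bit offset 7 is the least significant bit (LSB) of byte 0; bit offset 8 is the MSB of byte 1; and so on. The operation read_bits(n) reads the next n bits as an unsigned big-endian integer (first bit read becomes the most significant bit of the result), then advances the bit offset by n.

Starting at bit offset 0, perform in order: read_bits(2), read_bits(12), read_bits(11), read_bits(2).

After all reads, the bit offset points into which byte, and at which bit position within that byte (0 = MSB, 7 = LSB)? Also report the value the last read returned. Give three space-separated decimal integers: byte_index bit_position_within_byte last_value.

Answer: 3 3 2

Derivation:
Read 1: bits[0:2] width=2 -> value=3 (bin 11); offset now 2 = byte 0 bit 2; 54 bits remain
Read 2: bits[2:14] width=12 -> value=1571 (bin 011000100011); offset now 14 = byte 1 bit 6; 42 bits remain
Read 3: bits[14:25] width=11 -> value=1642 (bin 11001101010); offset now 25 = byte 3 bit 1; 31 bits remain
Read 4: bits[25:27] width=2 -> value=2 (bin 10); offset now 27 = byte 3 bit 3; 29 bits remain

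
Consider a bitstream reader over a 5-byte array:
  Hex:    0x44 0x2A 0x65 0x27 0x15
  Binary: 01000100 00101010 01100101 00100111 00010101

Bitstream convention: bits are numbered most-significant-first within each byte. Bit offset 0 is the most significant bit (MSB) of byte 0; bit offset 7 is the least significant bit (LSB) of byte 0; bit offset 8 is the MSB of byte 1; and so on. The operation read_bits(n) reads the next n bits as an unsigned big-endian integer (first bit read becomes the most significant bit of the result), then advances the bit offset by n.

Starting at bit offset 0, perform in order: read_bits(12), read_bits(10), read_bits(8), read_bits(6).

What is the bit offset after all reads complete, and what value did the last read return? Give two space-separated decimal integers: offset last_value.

Answer: 36 49

Derivation:
Read 1: bits[0:12] width=12 -> value=1090 (bin 010001000010); offset now 12 = byte 1 bit 4; 28 bits remain
Read 2: bits[12:22] width=10 -> value=665 (bin 1010011001); offset now 22 = byte 2 bit 6; 18 bits remain
Read 3: bits[22:30] width=8 -> value=73 (bin 01001001); offset now 30 = byte 3 bit 6; 10 bits remain
Read 4: bits[30:36] width=6 -> value=49 (bin 110001); offset now 36 = byte 4 bit 4; 4 bits remain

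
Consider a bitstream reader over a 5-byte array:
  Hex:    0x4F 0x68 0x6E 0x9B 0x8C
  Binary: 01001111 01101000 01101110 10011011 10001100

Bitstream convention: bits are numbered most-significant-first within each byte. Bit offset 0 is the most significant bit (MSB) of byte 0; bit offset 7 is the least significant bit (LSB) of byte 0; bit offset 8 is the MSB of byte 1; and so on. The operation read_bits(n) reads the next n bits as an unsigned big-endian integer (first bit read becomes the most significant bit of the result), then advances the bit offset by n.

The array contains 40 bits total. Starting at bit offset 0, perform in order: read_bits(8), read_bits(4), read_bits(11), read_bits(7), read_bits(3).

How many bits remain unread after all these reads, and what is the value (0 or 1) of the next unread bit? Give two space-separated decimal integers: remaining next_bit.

Read 1: bits[0:8] width=8 -> value=79 (bin 01001111); offset now 8 = byte 1 bit 0; 32 bits remain
Read 2: bits[8:12] width=4 -> value=6 (bin 0110); offset now 12 = byte 1 bit 4; 28 bits remain
Read 3: bits[12:23] width=11 -> value=1079 (bin 10000110111); offset now 23 = byte 2 bit 7; 17 bits remain
Read 4: bits[23:30] width=7 -> value=38 (bin 0100110); offset now 30 = byte 3 bit 6; 10 bits remain
Read 5: bits[30:33] width=3 -> value=7 (bin 111); offset now 33 = byte 4 bit 1; 7 bits remain

Answer: 7 0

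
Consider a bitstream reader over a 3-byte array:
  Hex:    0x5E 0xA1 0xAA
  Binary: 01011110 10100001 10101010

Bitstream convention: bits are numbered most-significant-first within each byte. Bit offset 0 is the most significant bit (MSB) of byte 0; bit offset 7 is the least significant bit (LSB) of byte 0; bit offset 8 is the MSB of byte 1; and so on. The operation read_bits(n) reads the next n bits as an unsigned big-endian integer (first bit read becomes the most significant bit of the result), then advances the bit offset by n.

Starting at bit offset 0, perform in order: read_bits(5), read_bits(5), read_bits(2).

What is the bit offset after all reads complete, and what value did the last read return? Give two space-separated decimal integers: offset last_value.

Answer: 12 2

Derivation:
Read 1: bits[0:5] width=5 -> value=11 (bin 01011); offset now 5 = byte 0 bit 5; 19 bits remain
Read 2: bits[5:10] width=5 -> value=26 (bin 11010); offset now 10 = byte 1 bit 2; 14 bits remain
Read 3: bits[10:12] width=2 -> value=2 (bin 10); offset now 12 = byte 1 bit 4; 12 bits remain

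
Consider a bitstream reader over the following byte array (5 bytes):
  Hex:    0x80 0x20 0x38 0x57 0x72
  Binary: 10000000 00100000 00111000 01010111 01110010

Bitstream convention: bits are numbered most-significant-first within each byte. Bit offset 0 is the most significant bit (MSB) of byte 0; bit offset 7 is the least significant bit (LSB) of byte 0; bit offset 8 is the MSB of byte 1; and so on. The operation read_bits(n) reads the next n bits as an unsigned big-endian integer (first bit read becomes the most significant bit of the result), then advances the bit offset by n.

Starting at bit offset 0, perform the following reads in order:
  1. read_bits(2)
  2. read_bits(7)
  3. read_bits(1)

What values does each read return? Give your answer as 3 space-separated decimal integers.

Read 1: bits[0:2] width=2 -> value=2 (bin 10); offset now 2 = byte 0 bit 2; 38 bits remain
Read 2: bits[2:9] width=7 -> value=0 (bin 0000000); offset now 9 = byte 1 bit 1; 31 bits remain
Read 3: bits[9:10] width=1 -> value=0 (bin 0); offset now 10 = byte 1 bit 2; 30 bits remain

Answer: 2 0 0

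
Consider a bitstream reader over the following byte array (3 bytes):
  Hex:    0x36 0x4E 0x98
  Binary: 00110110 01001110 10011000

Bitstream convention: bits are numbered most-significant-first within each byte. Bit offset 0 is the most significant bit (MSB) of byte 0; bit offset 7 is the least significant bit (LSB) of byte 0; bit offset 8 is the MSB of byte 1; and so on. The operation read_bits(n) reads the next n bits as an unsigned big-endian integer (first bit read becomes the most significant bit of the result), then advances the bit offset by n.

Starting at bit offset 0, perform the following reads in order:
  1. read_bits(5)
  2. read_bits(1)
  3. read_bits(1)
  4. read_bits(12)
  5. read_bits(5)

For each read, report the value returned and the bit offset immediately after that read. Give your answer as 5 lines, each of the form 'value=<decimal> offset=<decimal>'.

Read 1: bits[0:5] width=5 -> value=6 (bin 00110); offset now 5 = byte 0 bit 5; 19 bits remain
Read 2: bits[5:6] width=1 -> value=1 (bin 1); offset now 6 = byte 0 bit 6; 18 bits remain
Read 3: bits[6:7] width=1 -> value=1 (bin 1); offset now 7 = byte 0 bit 7; 17 bits remain
Read 4: bits[7:19] width=12 -> value=628 (bin 001001110100); offset now 19 = byte 2 bit 3; 5 bits remain
Read 5: bits[19:24] width=5 -> value=24 (bin 11000); offset now 24 = byte 3 bit 0; 0 bits remain

Answer: value=6 offset=5
value=1 offset=6
value=1 offset=7
value=628 offset=19
value=24 offset=24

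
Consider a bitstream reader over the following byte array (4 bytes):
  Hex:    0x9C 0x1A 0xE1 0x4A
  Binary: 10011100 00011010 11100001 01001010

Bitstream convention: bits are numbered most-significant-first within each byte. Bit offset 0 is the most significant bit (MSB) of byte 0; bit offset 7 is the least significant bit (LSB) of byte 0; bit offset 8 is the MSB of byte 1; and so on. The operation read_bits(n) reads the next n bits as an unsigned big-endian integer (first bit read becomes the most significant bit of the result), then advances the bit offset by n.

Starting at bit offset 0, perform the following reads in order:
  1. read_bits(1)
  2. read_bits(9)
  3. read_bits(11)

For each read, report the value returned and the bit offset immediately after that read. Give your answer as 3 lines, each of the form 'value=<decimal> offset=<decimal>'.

Answer: value=1 offset=1
value=112 offset=10
value=860 offset=21

Derivation:
Read 1: bits[0:1] width=1 -> value=1 (bin 1); offset now 1 = byte 0 bit 1; 31 bits remain
Read 2: bits[1:10] width=9 -> value=112 (bin 001110000); offset now 10 = byte 1 bit 2; 22 bits remain
Read 3: bits[10:21] width=11 -> value=860 (bin 01101011100); offset now 21 = byte 2 bit 5; 11 bits remain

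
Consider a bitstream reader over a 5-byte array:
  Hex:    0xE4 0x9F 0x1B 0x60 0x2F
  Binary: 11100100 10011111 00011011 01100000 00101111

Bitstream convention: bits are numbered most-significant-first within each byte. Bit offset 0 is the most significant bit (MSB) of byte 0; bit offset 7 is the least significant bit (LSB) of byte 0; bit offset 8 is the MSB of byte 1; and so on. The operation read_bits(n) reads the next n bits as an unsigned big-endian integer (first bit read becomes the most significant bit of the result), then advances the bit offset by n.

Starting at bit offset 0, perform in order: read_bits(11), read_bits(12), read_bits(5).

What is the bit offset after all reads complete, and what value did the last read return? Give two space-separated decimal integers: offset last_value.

Answer: 28 22

Derivation:
Read 1: bits[0:11] width=11 -> value=1828 (bin 11100100100); offset now 11 = byte 1 bit 3; 29 bits remain
Read 2: bits[11:23] width=12 -> value=3981 (bin 111110001101); offset now 23 = byte 2 bit 7; 17 bits remain
Read 3: bits[23:28] width=5 -> value=22 (bin 10110); offset now 28 = byte 3 bit 4; 12 bits remain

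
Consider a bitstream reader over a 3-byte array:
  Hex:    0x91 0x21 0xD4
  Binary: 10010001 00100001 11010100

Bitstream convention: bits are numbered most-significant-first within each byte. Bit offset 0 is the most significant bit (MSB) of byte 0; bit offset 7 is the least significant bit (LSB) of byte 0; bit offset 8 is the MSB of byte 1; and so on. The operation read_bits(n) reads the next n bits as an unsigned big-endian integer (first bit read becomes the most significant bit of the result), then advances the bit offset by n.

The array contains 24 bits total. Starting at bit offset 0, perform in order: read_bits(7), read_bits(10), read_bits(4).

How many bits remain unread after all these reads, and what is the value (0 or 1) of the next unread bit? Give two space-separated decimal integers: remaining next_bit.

Read 1: bits[0:7] width=7 -> value=72 (bin 1001000); offset now 7 = byte 0 bit 7; 17 bits remain
Read 2: bits[7:17] width=10 -> value=579 (bin 1001000011); offset now 17 = byte 2 bit 1; 7 bits remain
Read 3: bits[17:21] width=4 -> value=10 (bin 1010); offset now 21 = byte 2 bit 5; 3 bits remain

Answer: 3 1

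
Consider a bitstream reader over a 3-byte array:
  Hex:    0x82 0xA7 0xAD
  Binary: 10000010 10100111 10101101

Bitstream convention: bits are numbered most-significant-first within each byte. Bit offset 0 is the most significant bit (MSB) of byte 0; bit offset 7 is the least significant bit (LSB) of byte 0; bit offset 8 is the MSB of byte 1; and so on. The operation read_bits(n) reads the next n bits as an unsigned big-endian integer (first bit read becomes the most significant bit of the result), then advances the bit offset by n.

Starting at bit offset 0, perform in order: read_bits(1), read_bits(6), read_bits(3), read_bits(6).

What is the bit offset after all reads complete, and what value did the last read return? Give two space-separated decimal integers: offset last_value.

Read 1: bits[0:1] width=1 -> value=1 (bin 1); offset now 1 = byte 0 bit 1; 23 bits remain
Read 2: bits[1:7] width=6 -> value=1 (bin 000001); offset now 7 = byte 0 bit 7; 17 bits remain
Read 3: bits[7:10] width=3 -> value=2 (bin 010); offset now 10 = byte 1 bit 2; 14 bits remain
Read 4: bits[10:16] width=6 -> value=39 (bin 100111); offset now 16 = byte 2 bit 0; 8 bits remain

Answer: 16 39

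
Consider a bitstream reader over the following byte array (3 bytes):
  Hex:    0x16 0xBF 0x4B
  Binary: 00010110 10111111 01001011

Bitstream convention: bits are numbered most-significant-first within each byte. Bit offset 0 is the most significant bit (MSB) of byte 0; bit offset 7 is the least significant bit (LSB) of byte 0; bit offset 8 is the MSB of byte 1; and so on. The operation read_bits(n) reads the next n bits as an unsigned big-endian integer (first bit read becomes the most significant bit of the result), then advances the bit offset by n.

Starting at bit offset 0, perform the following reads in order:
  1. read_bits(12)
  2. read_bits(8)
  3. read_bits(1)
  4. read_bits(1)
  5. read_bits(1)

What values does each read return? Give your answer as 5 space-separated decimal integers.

Read 1: bits[0:12] width=12 -> value=363 (bin 000101101011); offset now 12 = byte 1 bit 4; 12 bits remain
Read 2: bits[12:20] width=8 -> value=244 (bin 11110100); offset now 20 = byte 2 bit 4; 4 bits remain
Read 3: bits[20:21] width=1 -> value=1 (bin 1); offset now 21 = byte 2 bit 5; 3 bits remain
Read 4: bits[21:22] width=1 -> value=0 (bin 0); offset now 22 = byte 2 bit 6; 2 bits remain
Read 5: bits[22:23] width=1 -> value=1 (bin 1); offset now 23 = byte 2 bit 7; 1 bits remain

Answer: 363 244 1 0 1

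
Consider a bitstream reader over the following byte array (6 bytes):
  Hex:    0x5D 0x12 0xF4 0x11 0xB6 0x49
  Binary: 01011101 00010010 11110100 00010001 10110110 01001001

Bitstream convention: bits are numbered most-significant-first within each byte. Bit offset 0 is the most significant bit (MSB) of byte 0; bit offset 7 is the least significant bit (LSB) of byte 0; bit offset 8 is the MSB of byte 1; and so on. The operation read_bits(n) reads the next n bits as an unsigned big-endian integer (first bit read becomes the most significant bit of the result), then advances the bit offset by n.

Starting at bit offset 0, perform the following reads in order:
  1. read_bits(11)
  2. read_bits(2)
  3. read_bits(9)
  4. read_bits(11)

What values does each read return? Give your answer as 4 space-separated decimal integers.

Read 1: bits[0:11] width=11 -> value=744 (bin 01011101000); offset now 11 = byte 1 bit 3; 37 bits remain
Read 2: bits[11:13] width=2 -> value=2 (bin 10); offset now 13 = byte 1 bit 5; 35 bits remain
Read 3: bits[13:22] width=9 -> value=189 (bin 010111101); offset now 22 = byte 2 bit 6; 26 bits remain
Read 4: bits[22:33] width=11 -> value=35 (bin 00000100011); offset now 33 = byte 4 bit 1; 15 bits remain

Answer: 744 2 189 35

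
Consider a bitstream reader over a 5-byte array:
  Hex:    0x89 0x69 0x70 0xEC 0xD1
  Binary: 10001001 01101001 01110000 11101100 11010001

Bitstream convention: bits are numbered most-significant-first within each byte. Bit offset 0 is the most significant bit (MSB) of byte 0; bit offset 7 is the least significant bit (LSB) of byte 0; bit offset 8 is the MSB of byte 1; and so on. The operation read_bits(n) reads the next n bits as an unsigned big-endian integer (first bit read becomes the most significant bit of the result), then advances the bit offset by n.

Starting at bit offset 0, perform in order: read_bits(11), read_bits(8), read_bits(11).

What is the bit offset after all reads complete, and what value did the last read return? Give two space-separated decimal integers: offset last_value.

Read 1: bits[0:11] width=11 -> value=1099 (bin 10001001011); offset now 11 = byte 1 bit 3; 29 bits remain
Read 2: bits[11:19] width=8 -> value=75 (bin 01001011); offset now 19 = byte 2 bit 3; 21 bits remain
Read 3: bits[19:30] width=11 -> value=1083 (bin 10000111011); offset now 30 = byte 3 bit 6; 10 bits remain

Answer: 30 1083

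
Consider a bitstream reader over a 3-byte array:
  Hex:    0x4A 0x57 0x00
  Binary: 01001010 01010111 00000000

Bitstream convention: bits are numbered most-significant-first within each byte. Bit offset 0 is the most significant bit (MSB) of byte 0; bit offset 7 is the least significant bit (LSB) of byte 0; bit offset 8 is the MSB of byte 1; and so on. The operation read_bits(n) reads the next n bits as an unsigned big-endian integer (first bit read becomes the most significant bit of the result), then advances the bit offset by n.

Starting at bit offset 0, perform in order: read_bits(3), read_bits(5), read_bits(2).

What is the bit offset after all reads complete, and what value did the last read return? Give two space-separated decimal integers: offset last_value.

Read 1: bits[0:3] width=3 -> value=2 (bin 010); offset now 3 = byte 0 bit 3; 21 bits remain
Read 2: bits[3:8] width=5 -> value=10 (bin 01010); offset now 8 = byte 1 bit 0; 16 bits remain
Read 3: bits[8:10] width=2 -> value=1 (bin 01); offset now 10 = byte 1 bit 2; 14 bits remain

Answer: 10 1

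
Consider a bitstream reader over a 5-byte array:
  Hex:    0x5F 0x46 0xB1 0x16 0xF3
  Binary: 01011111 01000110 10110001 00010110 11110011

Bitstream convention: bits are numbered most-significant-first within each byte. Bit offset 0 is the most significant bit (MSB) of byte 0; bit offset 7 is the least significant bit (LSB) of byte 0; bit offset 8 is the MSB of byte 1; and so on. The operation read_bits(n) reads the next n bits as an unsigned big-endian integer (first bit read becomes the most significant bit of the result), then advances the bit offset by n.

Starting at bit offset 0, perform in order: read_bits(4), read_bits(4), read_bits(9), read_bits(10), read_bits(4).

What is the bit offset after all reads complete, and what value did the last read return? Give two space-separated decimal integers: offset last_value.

Read 1: bits[0:4] width=4 -> value=5 (bin 0101); offset now 4 = byte 0 bit 4; 36 bits remain
Read 2: bits[4:8] width=4 -> value=15 (bin 1111); offset now 8 = byte 1 bit 0; 32 bits remain
Read 3: bits[8:17] width=9 -> value=141 (bin 010001101); offset now 17 = byte 2 bit 1; 23 bits remain
Read 4: bits[17:27] width=10 -> value=392 (bin 0110001000); offset now 27 = byte 3 bit 3; 13 bits remain
Read 5: bits[27:31] width=4 -> value=11 (bin 1011); offset now 31 = byte 3 bit 7; 9 bits remain

Answer: 31 11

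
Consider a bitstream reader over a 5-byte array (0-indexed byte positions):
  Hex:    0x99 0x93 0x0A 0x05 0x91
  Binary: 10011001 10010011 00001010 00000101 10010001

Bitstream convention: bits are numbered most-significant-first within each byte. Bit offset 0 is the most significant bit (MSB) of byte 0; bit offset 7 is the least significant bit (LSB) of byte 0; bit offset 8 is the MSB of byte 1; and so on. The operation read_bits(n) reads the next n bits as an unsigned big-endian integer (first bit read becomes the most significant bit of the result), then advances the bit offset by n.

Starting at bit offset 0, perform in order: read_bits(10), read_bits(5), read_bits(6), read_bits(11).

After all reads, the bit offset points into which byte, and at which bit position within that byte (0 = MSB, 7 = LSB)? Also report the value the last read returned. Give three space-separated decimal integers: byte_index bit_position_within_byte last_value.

Answer: 4 0 517

Derivation:
Read 1: bits[0:10] width=10 -> value=614 (bin 1001100110); offset now 10 = byte 1 bit 2; 30 bits remain
Read 2: bits[10:15] width=5 -> value=9 (bin 01001); offset now 15 = byte 1 bit 7; 25 bits remain
Read 3: bits[15:21] width=6 -> value=33 (bin 100001); offset now 21 = byte 2 bit 5; 19 bits remain
Read 4: bits[21:32] width=11 -> value=517 (bin 01000000101); offset now 32 = byte 4 bit 0; 8 bits remain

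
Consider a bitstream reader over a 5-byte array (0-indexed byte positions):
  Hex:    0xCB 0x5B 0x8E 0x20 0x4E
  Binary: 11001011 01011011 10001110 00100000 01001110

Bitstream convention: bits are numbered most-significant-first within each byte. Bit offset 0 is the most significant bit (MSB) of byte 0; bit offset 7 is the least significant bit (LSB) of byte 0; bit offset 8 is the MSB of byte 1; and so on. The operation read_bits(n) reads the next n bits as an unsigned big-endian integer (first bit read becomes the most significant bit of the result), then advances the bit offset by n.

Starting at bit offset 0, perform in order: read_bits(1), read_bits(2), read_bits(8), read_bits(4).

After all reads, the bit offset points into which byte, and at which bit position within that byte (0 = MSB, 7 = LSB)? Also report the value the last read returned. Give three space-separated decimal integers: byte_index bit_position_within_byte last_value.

Answer: 1 7 13

Derivation:
Read 1: bits[0:1] width=1 -> value=1 (bin 1); offset now 1 = byte 0 bit 1; 39 bits remain
Read 2: bits[1:3] width=2 -> value=2 (bin 10); offset now 3 = byte 0 bit 3; 37 bits remain
Read 3: bits[3:11] width=8 -> value=90 (bin 01011010); offset now 11 = byte 1 bit 3; 29 bits remain
Read 4: bits[11:15] width=4 -> value=13 (bin 1101); offset now 15 = byte 1 bit 7; 25 bits remain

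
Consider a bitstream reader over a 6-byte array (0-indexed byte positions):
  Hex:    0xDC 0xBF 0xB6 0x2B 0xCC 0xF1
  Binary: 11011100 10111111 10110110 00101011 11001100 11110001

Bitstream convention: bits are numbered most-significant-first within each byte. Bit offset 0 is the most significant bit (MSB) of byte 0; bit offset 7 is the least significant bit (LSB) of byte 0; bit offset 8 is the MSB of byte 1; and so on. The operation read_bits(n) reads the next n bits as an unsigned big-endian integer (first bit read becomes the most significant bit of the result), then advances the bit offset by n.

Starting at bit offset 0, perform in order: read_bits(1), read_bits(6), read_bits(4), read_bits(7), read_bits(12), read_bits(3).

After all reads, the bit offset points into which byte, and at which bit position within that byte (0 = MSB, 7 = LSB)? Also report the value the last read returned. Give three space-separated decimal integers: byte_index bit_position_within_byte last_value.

Answer: 4 1 7

Derivation:
Read 1: bits[0:1] width=1 -> value=1 (bin 1); offset now 1 = byte 0 bit 1; 47 bits remain
Read 2: bits[1:7] width=6 -> value=46 (bin 101110); offset now 7 = byte 0 bit 7; 41 bits remain
Read 3: bits[7:11] width=4 -> value=5 (bin 0101); offset now 11 = byte 1 bit 3; 37 bits remain
Read 4: bits[11:18] width=7 -> value=126 (bin 1111110); offset now 18 = byte 2 bit 2; 30 bits remain
Read 5: bits[18:30] width=12 -> value=3466 (bin 110110001010); offset now 30 = byte 3 bit 6; 18 bits remain
Read 6: bits[30:33] width=3 -> value=7 (bin 111); offset now 33 = byte 4 bit 1; 15 bits remain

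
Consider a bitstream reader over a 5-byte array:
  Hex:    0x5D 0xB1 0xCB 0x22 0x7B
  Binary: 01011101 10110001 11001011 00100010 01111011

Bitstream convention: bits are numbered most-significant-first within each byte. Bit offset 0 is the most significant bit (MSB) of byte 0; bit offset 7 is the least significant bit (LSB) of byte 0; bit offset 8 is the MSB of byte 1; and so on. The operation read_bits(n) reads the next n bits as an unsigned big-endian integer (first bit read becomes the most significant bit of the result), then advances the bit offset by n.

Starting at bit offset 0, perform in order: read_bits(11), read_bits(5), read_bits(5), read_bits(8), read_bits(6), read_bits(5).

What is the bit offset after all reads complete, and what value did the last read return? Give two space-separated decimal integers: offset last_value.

Read 1: bits[0:11] width=11 -> value=749 (bin 01011101101); offset now 11 = byte 1 bit 3; 29 bits remain
Read 2: bits[11:16] width=5 -> value=17 (bin 10001); offset now 16 = byte 2 bit 0; 24 bits remain
Read 3: bits[16:21] width=5 -> value=25 (bin 11001); offset now 21 = byte 2 bit 5; 19 bits remain
Read 4: bits[21:29] width=8 -> value=100 (bin 01100100); offset now 29 = byte 3 bit 5; 11 bits remain
Read 5: bits[29:35] width=6 -> value=19 (bin 010011); offset now 35 = byte 4 bit 3; 5 bits remain
Read 6: bits[35:40] width=5 -> value=27 (bin 11011); offset now 40 = byte 5 bit 0; 0 bits remain

Answer: 40 27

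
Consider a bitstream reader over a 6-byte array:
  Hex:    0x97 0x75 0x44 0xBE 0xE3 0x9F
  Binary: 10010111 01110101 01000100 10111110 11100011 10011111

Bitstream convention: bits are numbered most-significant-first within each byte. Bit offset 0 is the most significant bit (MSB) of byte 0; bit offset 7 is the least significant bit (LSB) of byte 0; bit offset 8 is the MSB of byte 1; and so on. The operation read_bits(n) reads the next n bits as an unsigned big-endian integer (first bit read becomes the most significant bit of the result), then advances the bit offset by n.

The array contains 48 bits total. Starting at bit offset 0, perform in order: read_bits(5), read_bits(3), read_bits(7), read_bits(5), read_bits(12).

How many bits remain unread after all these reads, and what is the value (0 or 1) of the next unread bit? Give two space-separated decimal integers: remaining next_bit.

Read 1: bits[0:5] width=5 -> value=18 (bin 10010); offset now 5 = byte 0 bit 5; 43 bits remain
Read 2: bits[5:8] width=3 -> value=7 (bin 111); offset now 8 = byte 1 bit 0; 40 bits remain
Read 3: bits[8:15] width=7 -> value=58 (bin 0111010); offset now 15 = byte 1 bit 7; 33 bits remain
Read 4: bits[15:20] width=5 -> value=20 (bin 10100); offset now 20 = byte 2 bit 4; 28 bits remain
Read 5: bits[20:32] width=12 -> value=1214 (bin 010010111110); offset now 32 = byte 4 bit 0; 16 bits remain

Answer: 16 1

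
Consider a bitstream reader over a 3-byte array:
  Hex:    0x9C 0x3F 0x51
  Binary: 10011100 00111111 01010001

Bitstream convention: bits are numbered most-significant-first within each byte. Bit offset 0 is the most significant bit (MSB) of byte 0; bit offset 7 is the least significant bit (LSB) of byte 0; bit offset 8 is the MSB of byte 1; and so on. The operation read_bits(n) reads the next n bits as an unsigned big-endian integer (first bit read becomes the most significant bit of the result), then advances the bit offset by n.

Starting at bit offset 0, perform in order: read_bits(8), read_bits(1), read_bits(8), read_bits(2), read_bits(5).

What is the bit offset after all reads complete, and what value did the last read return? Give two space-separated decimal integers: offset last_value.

Read 1: bits[0:8] width=8 -> value=156 (bin 10011100); offset now 8 = byte 1 bit 0; 16 bits remain
Read 2: bits[8:9] width=1 -> value=0 (bin 0); offset now 9 = byte 1 bit 1; 15 bits remain
Read 3: bits[9:17] width=8 -> value=126 (bin 01111110); offset now 17 = byte 2 bit 1; 7 bits remain
Read 4: bits[17:19] width=2 -> value=2 (bin 10); offset now 19 = byte 2 bit 3; 5 bits remain
Read 5: bits[19:24] width=5 -> value=17 (bin 10001); offset now 24 = byte 3 bit 0; 0 bits remain

Answer: 24 17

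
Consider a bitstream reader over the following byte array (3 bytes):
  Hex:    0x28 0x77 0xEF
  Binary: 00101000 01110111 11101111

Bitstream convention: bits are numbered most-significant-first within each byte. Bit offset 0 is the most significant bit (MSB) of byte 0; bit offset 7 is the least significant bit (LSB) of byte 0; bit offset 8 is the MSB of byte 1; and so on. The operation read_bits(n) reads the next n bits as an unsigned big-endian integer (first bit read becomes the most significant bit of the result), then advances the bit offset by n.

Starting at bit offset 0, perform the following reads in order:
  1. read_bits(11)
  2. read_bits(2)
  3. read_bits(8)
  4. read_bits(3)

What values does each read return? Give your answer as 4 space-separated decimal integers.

Read 1: bits[0:11] width=11 -> value=323 (bin 00101000011); offset now 11 = byte 1 bit 3; 13 bits remain
Read 2: bits[11:13] width=2 -> value=2 (bin 10); offset now 13 = byte 1 bit 5; 11 bits remain
Read 3: bits[13:21] width=8 -> value=253 (bin 11111101); offset now 21 = byte 2 bit 5; 3 bits remain
Read 4: bits[21:24] width=3 -> value=7 (bin 111); offset now 24 = byte 3 bit 0; 0 bits remain

Answer: 323 2 253 7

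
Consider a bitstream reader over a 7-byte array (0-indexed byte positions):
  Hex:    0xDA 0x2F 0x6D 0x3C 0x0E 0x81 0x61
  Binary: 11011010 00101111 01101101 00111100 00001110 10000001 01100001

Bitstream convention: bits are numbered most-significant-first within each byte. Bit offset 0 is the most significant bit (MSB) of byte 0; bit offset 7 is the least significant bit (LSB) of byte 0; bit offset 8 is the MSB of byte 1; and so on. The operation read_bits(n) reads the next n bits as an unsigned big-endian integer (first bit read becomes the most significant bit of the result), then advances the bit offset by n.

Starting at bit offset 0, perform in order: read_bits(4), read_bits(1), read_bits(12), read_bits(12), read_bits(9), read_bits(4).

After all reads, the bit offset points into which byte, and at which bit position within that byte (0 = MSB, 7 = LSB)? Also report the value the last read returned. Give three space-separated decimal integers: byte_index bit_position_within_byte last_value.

Read 1: bits[0:4] width=4 -> value=13 (bin 1101); offset now 4 = byte 0 bit 4; 52 bits remain
Read 2: bits[4:5] width=1 -> value=1 (bin 1); offset now 5 = byte 0 bit 5; 51 bits remain
Read 3: bits[5:17] width=12 -> value=1118 (bin 010001011110); offset now 17 = byte 2 bit 1; 39 bits remain
Read 4: bits[17:29] width=12 -> value=3495 (bin 110110100111); offset now 29 = byte 3 bit 5; 27 bits remain
Read 5: bits[29:38] width=9 -> value=259 (bin 100000011); offset now 38 = byte 4 bit 6; 18 bits remain
Read 6: bits[38:42] width=4 -> value=10 (bin 1010); offset now 42 = byte 5 bit 2; 14 bits remain

Answer: 5 2 10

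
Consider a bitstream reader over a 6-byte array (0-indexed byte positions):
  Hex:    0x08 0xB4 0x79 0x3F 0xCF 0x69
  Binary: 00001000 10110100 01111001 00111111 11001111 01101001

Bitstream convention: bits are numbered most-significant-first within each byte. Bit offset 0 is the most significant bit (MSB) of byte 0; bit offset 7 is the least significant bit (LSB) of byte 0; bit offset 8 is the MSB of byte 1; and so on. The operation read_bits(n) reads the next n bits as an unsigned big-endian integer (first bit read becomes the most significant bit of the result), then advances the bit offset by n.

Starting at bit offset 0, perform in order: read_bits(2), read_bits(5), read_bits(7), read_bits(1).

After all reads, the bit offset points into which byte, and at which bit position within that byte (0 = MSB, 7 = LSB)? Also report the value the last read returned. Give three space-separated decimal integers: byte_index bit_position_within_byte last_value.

Answer: 1 7 0

Derivation:
Read 1: bits[0:2] width=2 -> value=0 (bin 00); offset now 2 = byte 0 bit 2; 46 bits remain
Read 2: bits[2:7] width=5 -> value=4 (bin 00100); offset now 7 = byte 0 bit 7; 41 bits remain
Read 3: bits[7:14] width=7 -> value=45 (bin 0101101); offset now 14 = byte 1 bit 6; 34 bits remain
Read 4: bits[14:15] width=1 -> value=0 (bin 0); offset now 15 = byte 1 bit 7; 33 bits remain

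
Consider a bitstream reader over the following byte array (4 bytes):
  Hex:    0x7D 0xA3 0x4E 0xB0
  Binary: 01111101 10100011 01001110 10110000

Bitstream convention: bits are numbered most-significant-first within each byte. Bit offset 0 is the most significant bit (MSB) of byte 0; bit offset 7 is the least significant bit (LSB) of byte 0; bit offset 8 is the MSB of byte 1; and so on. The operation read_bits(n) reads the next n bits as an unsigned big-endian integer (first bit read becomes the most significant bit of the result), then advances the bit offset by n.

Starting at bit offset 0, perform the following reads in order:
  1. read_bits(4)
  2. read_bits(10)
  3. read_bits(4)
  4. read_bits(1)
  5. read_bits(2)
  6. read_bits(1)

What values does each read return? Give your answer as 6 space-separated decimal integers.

Answer: 7 872 13 0 1 1

Derivation:
Read 1: bits[0:4] width=4 -> value=7 (bin 0111); offset now 4 = byte 0 bit 4; 28 bits remain
Read 2: bits[4:14] width=10 -> value=872 (bin 1101101000); offset now 14 = byte 1 bit 6; 18 bits remain
Read 3: bits[14:18] width=4 -> value=13 (bin 1101); offset now 18 = byte 2 bit 2; 14 bits remain
Read 4: bits[18:19] width=1 -> value=0 (bin 0); offset now 19 = byte 2 bit 3; 13 bits remain
Read 5: bits[19:21] width=2 -> value=1 (bin 01); offset now 21 = byte 2 bit 5; 11 bits remain
Read 6: bits[21:22] width=1 -> value=1 (bin 1); offset now 22 = byte 2 bit 6; 10 bits remain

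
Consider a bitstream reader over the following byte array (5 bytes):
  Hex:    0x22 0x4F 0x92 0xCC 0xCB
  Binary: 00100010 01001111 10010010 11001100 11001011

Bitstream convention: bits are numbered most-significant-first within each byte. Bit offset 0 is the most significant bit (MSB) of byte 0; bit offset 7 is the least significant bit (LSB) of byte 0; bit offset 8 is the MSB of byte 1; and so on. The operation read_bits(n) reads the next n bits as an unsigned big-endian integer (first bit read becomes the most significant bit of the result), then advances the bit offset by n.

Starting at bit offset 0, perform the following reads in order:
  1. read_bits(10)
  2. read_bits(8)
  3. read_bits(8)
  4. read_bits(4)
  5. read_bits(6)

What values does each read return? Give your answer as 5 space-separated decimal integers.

Read 1: bits[0:10] width=10 -> value=137 (bin 0010001001); offset now 10 = byte 1 bit 2; 30 bits remain
Read 2: bits[10:18] width=8 -> value=62 (bin 00111110); offset now 18 = byte 2 bit 2; 22 bits remain
Read 3: bits[18:26] width=8 -> value=75 (bin 01001011); offset now 26 = byte 3 bit 2; 14 bits remain
Read 4: bits[26:30] width=4 -> value=3 (bin 0011); offset now 30 = byte 3 bit 6; 10 bits remain
Read 5: bits[30:36] width=6 -> value=12 (bin 001100); offset now 36 = byte 4 bit 4; 4 bits remain

Answer: 137 62 75 3 12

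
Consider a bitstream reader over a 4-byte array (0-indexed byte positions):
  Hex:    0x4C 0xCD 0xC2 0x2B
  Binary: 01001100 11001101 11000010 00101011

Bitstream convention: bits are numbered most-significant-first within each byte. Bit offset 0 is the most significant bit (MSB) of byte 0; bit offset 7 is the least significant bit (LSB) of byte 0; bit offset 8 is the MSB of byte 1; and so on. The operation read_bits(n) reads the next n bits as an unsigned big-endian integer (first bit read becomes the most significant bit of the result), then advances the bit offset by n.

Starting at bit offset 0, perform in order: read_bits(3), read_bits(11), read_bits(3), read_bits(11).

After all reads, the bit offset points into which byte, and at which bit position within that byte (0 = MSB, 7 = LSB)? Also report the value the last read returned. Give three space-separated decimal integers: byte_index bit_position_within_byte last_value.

Answer: 3 4 1058

Derivation:
Read 1: bits[0:3] width=3 -> value=2 (bin 010); offset now 3 = byte 0 bit 3; 29 bits remain
Read 2: bits[3:14] width=11 -> value=819 (bin 01100110011); offset now 14 = byte 1 bit 6; 18 bits remain
Read 3: bits[14:17] width=3 -> value=3 (bin 011); offset now 17 = byte 2 bit 1; 15 bits remain
Read 4: bits[17:28] width=11 -> value=1058 (bin 10000100010); offset now 28 = byte 3 bit 4; 4 bits remain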